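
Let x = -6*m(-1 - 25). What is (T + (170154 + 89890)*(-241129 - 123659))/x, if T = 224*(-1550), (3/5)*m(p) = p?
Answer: -23715319468/65 ≈ -3.6485e+8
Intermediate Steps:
m(p) = 5*p/3
T = -347200
x = 260 (x = -10*(-1 - 25) = -10*(-26) = -6*(-130/3) = 260)
(T + (170154 + 89890)*(-241129 - 123659))/x = (-347200 + (170154 + 89890)*(-241129 - 123659))/260 = (-347200 + 260044*(-364788))*(1/260) = (-347200 - 94860930672)*(1/260) = -94861277872*1/260 = -23715319468/65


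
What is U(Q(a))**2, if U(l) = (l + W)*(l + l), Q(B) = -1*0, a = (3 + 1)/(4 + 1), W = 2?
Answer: 0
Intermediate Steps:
a = 4/5 ≈ 0.80000
Q(B) = 0
U(l) = 2*l*(2 + l) (U(l) = (l + 2)*(l + l) = (2 + l)*(2*l) = 2*l*(2 + l))
U(Q(a))**2 = (2*0*(2 + 0))**2 = (2*0*2)**2 = 0**2 = 0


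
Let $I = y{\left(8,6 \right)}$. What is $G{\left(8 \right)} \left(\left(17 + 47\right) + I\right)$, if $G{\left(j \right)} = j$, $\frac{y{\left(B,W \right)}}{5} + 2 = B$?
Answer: $752$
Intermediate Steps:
$y{\left(B,W \right)} = -10 + 5 B$
$I = 30$ ($I = -10 + 5 \cdot 8 = -10 + 40 = 30$)
$G{\left(8 \right)} \left(\left(17 + 47\right) + I\right) = 8 \left(\left(17 + 47\right) + 30\right) = 8 \left(64 + 30\right) = 8 \cdot 94 = 752$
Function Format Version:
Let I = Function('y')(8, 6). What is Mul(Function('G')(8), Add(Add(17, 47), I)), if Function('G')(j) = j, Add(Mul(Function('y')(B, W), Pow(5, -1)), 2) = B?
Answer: 752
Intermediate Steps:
Function('y')(B, W) = Add(-10, Mul(5, B))
I = 30 (I = Add(-10, Mul(5, 8)) = Add(-10, 40) = 30)
Mul(Function('G')(8), Add(Add(17, 47), I)) = Mul(8, Add(Add(17, 47), 30)) = Mul(8, Add(64, 30)) = Mul(8, 94) = 752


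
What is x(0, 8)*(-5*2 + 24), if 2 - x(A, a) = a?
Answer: -84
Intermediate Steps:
x(A, a) = 2 - a
x(0, 8)*(-5*2 + 24) = (2 - 1*8)*(-5*2 + 24) = (2 - 8)*(-10 + 24) = -6*14 = -84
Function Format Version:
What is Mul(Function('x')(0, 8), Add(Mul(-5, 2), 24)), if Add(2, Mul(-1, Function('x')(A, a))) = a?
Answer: -84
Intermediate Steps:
Function('x')(A, a) = Add(2, Mul(-1, a))
Mul(Function('x')(0, 8), Add(Mul(-5, 2), 24)) = Mul(Add(2, Mul(-1, 8)), Add(Mul(-5, 2), 24)) = Mul(Add(2, -8), Add(-10, 24)) = Mul(-6, 14) = -84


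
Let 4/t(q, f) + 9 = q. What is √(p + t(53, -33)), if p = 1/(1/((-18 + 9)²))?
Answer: 2*√2453/11 ≈ 9.0051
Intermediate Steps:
t(q, f) = 4/(-9 + q)
p = 81 (p = 1/(1/((-9)²)) = 1/(1/81) = 81)
√(p + t(53, -33)) = √(81 + 4/(-9 + 53)) = √(81 + 4/44) = √(81 + 4*(1/44)) = √(81 + 1/11) = √(892/11) = 2*√2453/11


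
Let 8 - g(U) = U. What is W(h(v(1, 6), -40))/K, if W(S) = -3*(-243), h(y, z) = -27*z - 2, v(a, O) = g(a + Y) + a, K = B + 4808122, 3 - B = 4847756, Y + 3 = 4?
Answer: -729/39631 ≈ -0.018395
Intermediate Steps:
Y = 1 (Y = -3 + 4 = 1)
B = -4847753 (B = 3 - 1*4847756 = 3 - 4847756 = -4847753)
K = -39631 (K = -4847753 + 4808122 = -39631)
g(U) = 8 - U
v(a, O) = 7 (v(a, O) = (8 - (a + 1)) + a = (8 - (1 + a)) + a = (8 + (-1 - a)) + a = (7 - a) + a = 7)
h(y, z) = -2 - 27*z
W(S) = 729
W(h(v(1, 6), -40))/K = 729/(-39631) = 729*(-1/39631) = -729/39631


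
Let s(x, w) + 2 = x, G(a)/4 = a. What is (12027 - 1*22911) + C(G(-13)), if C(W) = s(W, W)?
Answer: -10938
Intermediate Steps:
G(a) = 4*a
s(x, w) = -2 + x
C(W) = -2 + W
(12027 - 1*22911) + C(G(-13)) = (12027 - 1*22911) + (-2 + 4*(-13)) = (12027 - 22911) + (-2 - 52) = -10884 - 54 = -10938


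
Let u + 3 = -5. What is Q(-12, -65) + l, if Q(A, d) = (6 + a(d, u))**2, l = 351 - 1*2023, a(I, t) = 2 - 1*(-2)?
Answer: -1572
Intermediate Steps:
u = -8 (u = -3 - 5 = -8)
a(I, t) = 4 (a(I, t) = 2 + 2 = 4)
l = -1672 (l = 351 - 2023 = -1672)
Q(A, d) = 100 (Q(A, d) = (6 + 4)**2 = 10**2 = 100)
Q(-12, -65) + l = 100 - 1672 = -1572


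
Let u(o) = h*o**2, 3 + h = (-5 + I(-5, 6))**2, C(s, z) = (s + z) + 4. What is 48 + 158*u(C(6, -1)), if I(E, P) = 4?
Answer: -25548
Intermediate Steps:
C(s, z) = 4 + s + z
h = -2 (h = -3 + (-5 + 4)**2 = -3 + (-1)**2 = -3 + 1 = -2)
u(o) = -2*o**2
48 + 158*u(C(6, -1)) = 48 + 158*(-2*(4 + 6 - 1)**2) = 48 + 158*(-2*9**2) = 48 + 158*(-2*81) = 48 + 158*(-162) = 48 - 25596 = -25548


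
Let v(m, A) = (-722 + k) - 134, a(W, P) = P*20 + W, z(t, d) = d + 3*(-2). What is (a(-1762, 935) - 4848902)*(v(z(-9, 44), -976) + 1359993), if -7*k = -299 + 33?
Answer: -6567484669700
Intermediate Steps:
z(t, d) = -6 + d (z(t, d) = d - 6 = -6 + d)
k = 38 (k = -(-299 + 33)/7 = -⅐*(-266) = 38)
a(W, P) = W + 20*P (a(W, P) = 20*P + W = W + 20*P)
v(m, A) = -818 (v(m, A) = (-722 + 38) - 134 = -684 - 134 = -818)
(a(-1762, 935) - 4848902)*(v(z(-9, 44), -976) + 1359993) = ((-1762 + 20*935) - 4848902)*(-818 + 1359993) = ((-1762 + 18700) - 4848902)*1359175 = (16938 - 4848902)*1359175 = -4831964*1359175 = -6567484669700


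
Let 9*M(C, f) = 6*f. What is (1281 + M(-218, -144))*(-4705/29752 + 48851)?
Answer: 1722291142695/29752 ≈ 5.7888e+7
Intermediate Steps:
M(C, f) = 2*f/3 (M(C, f) = (6*f)/9 = 2*f/3)
(1281 + M(-218, -144))*(-4705/29752 + 48851) = (1281 + (⅔)*(-144))*(-4705/29752 + 48851) = (1281 - 96)*(-4705*1/29752 + 48851) = 1185*(-4705/29752 + 48851) = 1185*(1453410247/29752) = 1722291142695/29752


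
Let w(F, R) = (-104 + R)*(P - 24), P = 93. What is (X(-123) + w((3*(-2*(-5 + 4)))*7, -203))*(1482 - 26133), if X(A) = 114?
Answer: 519371919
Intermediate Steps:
w(F, R) = -7176 + 69*R (w(F, R) = (-104 + R)*(93 - 24) = (-104 + R)*69 = -7176 + 69*R)
(X(-123) + w((3*(-2*(-5 + 4)))*7, -203))*(1482 - 26133) = (114 + (-7176 + 69*(-203)))*(1482 - 26133) = (114 + (-7176 - 14007))*(-24651) = (114 - 21183)*(-24651) = -21069*(-24651) = 519371919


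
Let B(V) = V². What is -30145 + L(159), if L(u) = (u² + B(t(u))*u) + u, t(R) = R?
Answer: 4014974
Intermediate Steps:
L(u) = u + u² + u³ (L(u) = (u² + u²*u) + u = (u² + u³) + u = u + u² + u³)
-30145 + L(159) = -30145 + 159*(1 + 159 + 159²) = -30145 + 159*(1 + 159 + 25281) = -30145 + 159*25441 = -30145 + 4045119 = 4014974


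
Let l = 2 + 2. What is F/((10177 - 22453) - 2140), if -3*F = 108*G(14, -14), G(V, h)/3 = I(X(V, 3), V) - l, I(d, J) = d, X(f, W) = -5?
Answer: -243/3604 ≈ -0.067425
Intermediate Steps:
l = 4
G(V, h) = -27 (G(V, h) = 3*(-5 - 1*4) = 3*(-5 - 4) = 3*(-9) = -27)
F = 972 (F = -36*(-27) = -1/3*(-2916) = 972)
F/((10177 - 22453) - 2140) = 972/((10177 - 22453) - 2140) = 972/(-12276 - 2140) = 972/(-14416) = 972*(-1/14416) = -243/3604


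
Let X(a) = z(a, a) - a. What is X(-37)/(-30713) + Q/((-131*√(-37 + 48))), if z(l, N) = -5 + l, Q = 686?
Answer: 5/30713 - 686*√11/1441 ≈ -1.5787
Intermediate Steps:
X(a) = -5 (X(a) = (-5 + a) - a = -5)
X(-37)/(-30713) + Q/((-131*√(-37 + 48))) = -5/(-30713) + 686/((-131*√(-37 + 48))) = -5*(-1/30713) + 686/((-131*√11)) = 5/30713 + 686*(-√11/1441) = 5/30713 - 686*√11/1441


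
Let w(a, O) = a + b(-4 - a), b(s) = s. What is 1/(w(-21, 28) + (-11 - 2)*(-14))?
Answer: 1/178 ≈ 0.0056180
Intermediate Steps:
w(a, O) = -4 (w(a, O) = a + (-4 - a) = -4)
1/(w(-21, 28) + (-11 - 2)*(-14)) = 1/(-4 + (-11 - 2)*(-14)) = 1/(-4 - 13*(-14)) = 1/(-4 + 182) = 1/178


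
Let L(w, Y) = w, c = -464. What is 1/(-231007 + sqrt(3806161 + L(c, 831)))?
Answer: -33001/7622918336 - sqrt(3805697)/53360428352 ≈ -4.3657e-6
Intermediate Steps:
1/(-231007 + sqrt(3806161 + L(c, 831))) = 1/(-231007 + sqrt(3806161 - 464)) = 1/(-231007 + sqrt(3805697))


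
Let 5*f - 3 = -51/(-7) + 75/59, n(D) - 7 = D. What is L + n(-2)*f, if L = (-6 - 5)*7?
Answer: -27028/413 ≈ -65.443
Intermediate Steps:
n(D) = 7 + D
L = -77 (L = -11*7 = -77)
f = 4773/2065 (f = ⅗ + (-51/(-7) + 75/59)/5 = ⅗ + (-51*(-⅐) + 75*(1/59))/5 = ⅗ + (51/7 + 75/59)/5 = ⅗ + (⅕)*(3534/413) = ⅗ + 3534/2065 = 4773/2065 ≈ 2.3114)
L + n(-2)*f = -77 + (7 - 2)*(4773/2065) = -77 + 5*(4773/2065) = -77 + 4773/413 = -27028/413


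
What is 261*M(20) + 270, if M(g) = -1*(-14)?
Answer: 3924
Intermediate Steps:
M(g) = 14
261*M(20) + 270 = 261*14 + 270 = 3654 + 270 = 3924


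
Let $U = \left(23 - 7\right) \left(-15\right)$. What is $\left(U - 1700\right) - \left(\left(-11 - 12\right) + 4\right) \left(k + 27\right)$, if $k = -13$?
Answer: $-1674$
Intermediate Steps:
$U = -240$ ($U = 16 \left(-15\right) = -240$)
$\left(U - 1700\right) - \left(\left(-11 - 12\right) + 4\right) \left(k + 27\right) = \left(-240 - 1700\right) - \left(\left(-11 - 12\right) + 4\right) \left(-13 + 27\right) = -1940 - \left(-23 + 4\right) 14 = -1940 - \left(-19\right) 14 = -1940 - -266 = -1940 + 266 = -1674$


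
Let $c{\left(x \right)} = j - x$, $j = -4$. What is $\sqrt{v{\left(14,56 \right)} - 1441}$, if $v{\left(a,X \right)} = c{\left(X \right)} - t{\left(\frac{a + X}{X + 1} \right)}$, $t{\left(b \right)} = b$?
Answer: $\frac{i \sqrt{4880739}}{57} \approx 38.759 i$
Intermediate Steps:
$c{\left(x \right)} = -4 - x$
$v{\left(a,X \right)} = -4 - X - \frac{X + a}{1 + X}$ ($v{\left(a,X \right)} = \left(-4 - X\right) - \frac{a + X}{X + 1} = \left(-4 - X\right) - \frac{X + a}{1 + X} = -4 - X - \frac{X + a}{1 + X}$)
$\sqrt{v{\left(14,56 \right)} - 1441} = \sqrt{\frac{\left(-1\right) 56 - 14 + \left(1 + 56\right) \left(-4 - 56\right)}{1 + 56} - 1441} = \sqrt{\frac{-56 - 14 + 57 \left(-4 - 56\right)}{57} - 1441} = \sqrt{\frac{-56 - 14 + 57 \left(-60\right)}{57} - 1441} = \sqrt{\frac{-56 - 14 - 3420}{57} - 1441} = \sqrt{\frac{1}{57} \left(-3490\right) - 1441} = \sqrt{- \frac{3490}{57} - 1441} = \sqrt{- \frac{85627}{57}} = \frac{i \sqrt{4880739}}{57}$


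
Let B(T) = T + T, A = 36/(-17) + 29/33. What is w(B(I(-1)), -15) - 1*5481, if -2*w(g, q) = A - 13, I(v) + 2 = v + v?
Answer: -3070847/561 ≈ -5473.9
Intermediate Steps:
A = -695/561 (A = 36*(-1/17) + 29*(1/33) = -36/17 + 29/33 = -695/561 ≈ -1.2389)
I(v) = -2 + 2*v (I(v) = -2 + (v + v) = -2 + 2*v)
B(T) = 2*T
w(g, q) = 3994/561 (w(g, q) = -(-695/561 - 13)/2 = -1/2*(-7988/561) = 3994/561)
w(B(I(-1)), -15) - 1*5481 = 3994/561 - 1*5481 = 3994/561 - 5481 = -3070847/561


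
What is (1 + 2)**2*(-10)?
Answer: -90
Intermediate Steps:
(1 + 2)**2*(-10) = 3**2*(-10) = 9*(-10) = -90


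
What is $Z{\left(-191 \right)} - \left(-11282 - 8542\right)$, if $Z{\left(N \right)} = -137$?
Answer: $19687$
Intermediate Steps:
$Z{\left(-191 \right)} - \left(-11282 - 8542\right) = -137 - \left(-11282 - 8542\right) = -137 - -19824 = -137 + 19824 = 19687$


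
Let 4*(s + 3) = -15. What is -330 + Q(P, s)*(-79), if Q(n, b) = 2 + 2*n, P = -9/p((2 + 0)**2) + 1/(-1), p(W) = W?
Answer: 51/2 ≈ 25.500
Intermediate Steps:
s = -27/4 (s = -3 + (1/4)*(-15) = -3 - 15/4 = -27/4 ≈ -6.7500)
P = -13/4 (P = -9/(2 + 0)**2 + 1/(-1) = -9/(2**2) + 1*(-1) = -9/4 - 1 = -13/4 ≈ -3.2500)
-330 + Q(P, s)*(-79) = -330 + (2 + 2*(-13/4))*(-79) = -330 + (2 - 13/2)*(-79) = -330 - 9/2*(-79) = -330 + 711/2 = 51/2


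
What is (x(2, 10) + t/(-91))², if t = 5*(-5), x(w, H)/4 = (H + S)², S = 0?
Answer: 1326780625/8281 ≈ 1.6022e+5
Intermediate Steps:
x(w, H) = 4*H² (x(w, H) = 4*(H + 0)² = 4*H²)
t = -25
(x(2, 10) + t/(-91))² = (4*10² - 25/(-91))² = (4*100 - 25*(-1/91))² = (400 + 25/91)² = (36425/91)² = 1326780625/8281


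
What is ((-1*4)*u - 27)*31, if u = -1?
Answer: -713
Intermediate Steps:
((-1*4)*u - 27)*31 = (-1*4*(-1) - 27)*31 = (-4*(-1) - 27)*31 = (4 - 27)*31 = -23*31 = -713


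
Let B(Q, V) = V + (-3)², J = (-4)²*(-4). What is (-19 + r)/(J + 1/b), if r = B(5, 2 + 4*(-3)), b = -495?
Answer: 9900/31681 ≈ 0.31249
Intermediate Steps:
J = -64 (J = 16*(-4) = -64)
B(Q, V) = 9 + V (B(Q, V) = V + 9 = 9 + V)
r = -1 (r = 9 + (2 + 4*(-3)) = 9 + (2 - 12) = 9 - 10 = -1)
(-19 + r)/(J + 1/b) = (-19 - 1)/(-64 + 1/(-495)) = -20/(-64 - 1/495) = -20/(-31681/495) = -20*(-495/31681) = 9900/31681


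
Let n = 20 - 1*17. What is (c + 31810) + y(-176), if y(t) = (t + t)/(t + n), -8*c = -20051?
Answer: 47496679/1384 ≈ 34318.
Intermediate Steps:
n = 3 (n = 20 - 17 = 3)
c = 20051/8 (c = -1/8*(-20051) = 20051/8 ≈ 2506.4)
y(t) = 2*t/(3 + t) (y(t) = (t + t)/(t + 3) = (2*t)/(3 + t) = 2*t/(3 + t))
(c + 31810) + y(-176) = (20051/8 + 31810) + 2*(-176)/(3 - 176) = 274531/8 + 2*(-176)/(-173) = 274531/8 + 2*(-176)*(-1/173) = 274531/8 + 352/173 = 47496679/1384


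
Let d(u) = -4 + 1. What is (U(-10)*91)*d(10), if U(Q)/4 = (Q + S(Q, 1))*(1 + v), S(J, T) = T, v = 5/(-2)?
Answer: -14742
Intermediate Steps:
v = -5/2 (v = 5*(-1/2) = -5/2 ≈ -2.5000)
d(u) = -3
U(Q) = -6 - 6*Q (U(Q) = 4*((Q + 1)*(1 - 5/2)) = 4*((1 + Q)*(-3/2)) = 4*(-3/2 - 3*Q/2) = -6 - 6*Q)
(U(-10)*91)*d(10) = ((-6 - 6*(-10))*91)*(-3) = ((-6 + 60)*91)*(-3) = (54*91)*(-3) = 4914*(-3) = -14742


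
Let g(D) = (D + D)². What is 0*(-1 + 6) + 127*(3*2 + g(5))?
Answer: 13462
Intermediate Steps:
g(D) = 4*D² (g(D) = (2*D)² = 4*D²)
0*(-1 + 6) + 127*(3*2 + g(5)) = 0*(-1 + 6) + 127*(3*2 + 4*5²) = 0*5 + 127*(6 + 4*25) = 0 + 127*(6 + 100) = 0 + 127*106 = 0 + 13462 = 13462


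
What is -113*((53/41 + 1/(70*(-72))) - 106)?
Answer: 2444953993/206640 ≈ 11832.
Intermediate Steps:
-113*((53/41 + 1/(70*(-72))) - 106) = -113*((53*(1/41) + (1/70)*(-1/72)) - 106) = -113*((53/41 - 1/5040) - 106) = -113*(267079/206640 - 106) = -113*(-21636761/206640) = 2444953993/206640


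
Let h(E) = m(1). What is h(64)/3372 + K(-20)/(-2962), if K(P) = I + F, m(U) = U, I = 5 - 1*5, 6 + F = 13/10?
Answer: 23513/12484830 ≈ 0.0018833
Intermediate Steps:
F = -47/10 (F = -6 + 13/10 = -47/10 ≈ -4.7000)
I = 0 (I = 5 - 5 = 0)
h(E) = 1
K(P) = -47/10 (K(P) = 0 - 47/10 = -47/10)
h(64)/3372 + K(-20)/(-2962) = 1/3372 - 47/10/(-2962) = 1*(1/3372) - 47/10*(-1/2962) = 1/3372 + 47/29620 = 23513/12484830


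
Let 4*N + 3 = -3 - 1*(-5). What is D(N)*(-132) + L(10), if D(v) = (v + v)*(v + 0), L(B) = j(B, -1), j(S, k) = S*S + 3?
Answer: 173/2 ≈ 86.500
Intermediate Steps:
N = -1/4 (N = -3/4 + (-3 - 1*(-5))/4 = -3/4 + (-3 + 5)/4 = -3/4 + (1/4)*2 = -3/4 + 1/2 = -1/4 ≈ -0.25000)
j(S, k) = 3 + S**2 (j(S, k) = S**2 + 3 = 3 + S**2)
L(B) = 3 + B**2
D(v) = 2*v**2 (D(v) = (2*v)*v = 2*v**2)
D(N)*(-132) + L(10) = (2*(-1/4)**2)*(-132) + (3 + 10**2) = (2*(1/16))*(-132) + (3 + 100) = (1/8)*(-132) + 103 = -33/2 + 103 = 173/2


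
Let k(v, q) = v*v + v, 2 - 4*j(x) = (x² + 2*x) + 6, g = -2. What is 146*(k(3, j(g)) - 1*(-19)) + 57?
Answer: 4583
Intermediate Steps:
j(x) = -1 - x/2 - x²/4 (j(x) = ½ - ((x² + 2*x) + 6)/4 = ½ - (6 + x² + 2*x)/4 = ½ + (-3/2 - x/2 - x²/4) = -1 - x/2 - x²/4)
k(v, q) = v + v² (k(v, q) = v² + v = v + v²)
146*(k(3, j(g)) - 1*(-19)) + 57 = 146*(3*(1 + 3) - 1*(-19)) + 57 = 146*(3*4 + 19) + 57 = 146*(12 + 19) + 57 = 146*31 + 57 = 4526 + 57 = 4583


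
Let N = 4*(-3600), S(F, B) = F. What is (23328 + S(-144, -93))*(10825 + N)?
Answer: -82882800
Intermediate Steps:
N = -14400
(23328 + S(-144, -93))*(10825 + N) = (23328 - 144)*(10825 - 14400) = 23184*(-3575) = -82882800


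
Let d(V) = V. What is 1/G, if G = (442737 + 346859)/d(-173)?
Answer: -173/789596 ≈ -0.00021910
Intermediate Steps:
G = -789596/173 (G = (442737 + 346859)/(-173) = 789596*(-1/173) = -789596/173 ≈ -4564.1)
1/G = 1/(-789596/173) = -173/789596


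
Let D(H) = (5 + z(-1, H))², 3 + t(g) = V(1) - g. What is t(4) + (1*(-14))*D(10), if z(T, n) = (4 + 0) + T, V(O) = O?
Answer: -902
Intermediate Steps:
z(T, n) = 4 + T
t(g) = -2 - g (t(g) = -3 + (1 - g) = -2 - g)
D(H) = 64 (D(H) = (5 + (4 - 1))² = (5 + 3)² = 8² = 64)
t(4) + (1*(-14))*D(10) = (-2 - 1*4) + (1*(-14))*64 = (-2 - 4) - 14*64 = -6 - 896 = -902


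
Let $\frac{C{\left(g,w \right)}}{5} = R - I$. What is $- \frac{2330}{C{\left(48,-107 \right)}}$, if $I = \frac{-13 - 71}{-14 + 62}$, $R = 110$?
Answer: $- \frac{1864}{447} \approx -4.17$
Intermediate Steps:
$I = - \frac{7}{4}$ ($I = - \frac{84}{48} = \left(-84\right) \frac{1}{48} = - \frac{7}{4} \approx -1.75$)
$C{\left(g,w \right)} = \frac{2235}{4}$ ($C{\left(g,w \right)} = 5 \left(110 - - \frac{7}{4}\right) = 5 \left(110 + \frac{7}{4}\right) = 5 \cdot \frac{447}{4} = \frac{2235}{4}$)
$- \frac{2330}{C{\left(48,-107 \right)}} = - \frac{2330}{\frac{2235}{4}} = \left(-2330\right) \frac{4}{2235} = - \frac{1864}{447}$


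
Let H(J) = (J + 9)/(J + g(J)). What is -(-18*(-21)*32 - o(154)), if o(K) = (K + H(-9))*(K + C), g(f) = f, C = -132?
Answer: -8708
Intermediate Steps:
H(J) = (9 + J)/(2*J) (H(J) = (J + 9)/(J + J) = (9 + J)/((2*J)) = (9 + J)*(1/(2*J)) = (9 + J)/(2*J))
o(K) = K*(-132 + K) (o(K) = (K + (½)*(9 - 9)/(-9))*(K - 132) = (K + (½)*(-⅑)*0)*(-132 + K) = (K + 0)*(-132 + K) = K*(-132 + K))
-(-18*(-21)*32 - o(154)) = -(-18*(-21)*32 - 154*(-132 + 154)) = -(378*32 - 154*22) = -(12096 - 1*3388) = -(12096 - 3388) = -1*8708 = -8708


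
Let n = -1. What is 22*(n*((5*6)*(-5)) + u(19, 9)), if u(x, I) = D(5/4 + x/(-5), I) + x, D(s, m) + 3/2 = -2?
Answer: 3641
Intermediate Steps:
D(s, m) = -7/2 (D(s, m) = -3/2 - 2 = -7/2)
u(x, I) = -7/2 + x
22*(n*((5*6)*(-5)) + u(19, 9)) = 22*(-5*6*(-5) + (-7/2 + 19)) = 22*(-30*(-5) + 31/2) = 22*(-1*(-150) + 31/2) = 22*(150 + 31/2) = 22*(331/2) = 3641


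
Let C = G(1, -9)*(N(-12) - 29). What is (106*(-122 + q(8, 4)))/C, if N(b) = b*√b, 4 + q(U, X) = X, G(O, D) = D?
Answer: -375028/23121 + 103456*I*√3/7707 ≈ -16.22 + 23.25*I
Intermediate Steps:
q(U, X) = -4 + X
N(b) = b^(3/2)
C = 261 + 216*I*√3 (C = -9*((-12)^(3/2) - 29) = -9*(-24*I*√3 - 29) = -9*(-29 - 24*I*√3) = 261 + 216*I*√3 ≈ 261.0 + 374.12*I)
(106*(-122 + q(8, 4)))/C = (106*(-122 + (-4 + 4)))/(261 + 216*I*√3) = (106*(-122 + 0))/(261 + 216*I*√3) = (106*(-122))/(261 + 216*I*√3) = -12932/(261 + 216*I*√3)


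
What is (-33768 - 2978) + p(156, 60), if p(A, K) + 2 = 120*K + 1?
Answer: -29547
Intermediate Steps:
p(A, K) = -1 + 120*K (p(A, K) = -2 + (120*K + 1) = -2 + (1 + 120*K) = -1 + 120*K)
(-33768 - 2978) + p(156, 60) = (-33768 - 2978) + (-1 + 120*60) = -36746 + (-1 + 7200) = -36746 + 7199 = -29547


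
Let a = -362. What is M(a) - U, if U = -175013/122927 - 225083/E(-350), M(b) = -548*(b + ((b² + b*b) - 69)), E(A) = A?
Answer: -881316999000513/6146350 ≈ -1.4339e+8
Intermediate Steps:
M(b) = 37812 - 1096*b² - 548*b (M(b) = -548*(b + ((b² + b²) - 69)) = -548*(b + (2*b² - 69)) = -548*(b + (-69 + 2*b²)) = -548*(-69 + b + 2*b²) = 37812 - 1096*b² - 548*b)
U = 3943931913/6146350 (U = -175013/122927 - 225083/(-350) = -175013*1/122927 - 225083*(-1/350) = -175013/122927 + 225083/350 = 3943931913/6146350 ≈ 641.67)
M(a) - U = (37812 - 1096*(-362)² - 548*(-362)) - 1*3943931913/6146350 = (37812 - 1096*131044 + 198376) - 3943931913/6146350 = (37812 - 143624224 + 198376) - 3943931913/6146350 = -143388036 - 3943931913/6146350 = -881316999000513/6146350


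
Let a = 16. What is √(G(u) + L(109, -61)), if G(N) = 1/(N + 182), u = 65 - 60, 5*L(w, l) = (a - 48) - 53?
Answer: I*√594286/187 ≈ 4.1225*I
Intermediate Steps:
L(w, l) = -17 (L(w, l) = ((16 - 48) - 53)/5 = (-32 - 53)/5 = (⅕)*(-85) = -17)
u = 5
G(N) = 1/(182 + N)
√(G(u) + L(109, -61)) = √(1/(182 + 5) - 17) = √(1/187 - 17) = √(-3178/187) = I*√594286/187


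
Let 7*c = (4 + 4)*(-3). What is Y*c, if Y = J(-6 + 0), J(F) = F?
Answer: 144/7 ≈ 20.571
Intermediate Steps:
Y = -6 (Y = -6 + 0 = -6)
c = -24/7 (c = ((4 + 4)*(-3))/7 = (8*(-3))/7 = (1/7)*(-24) = -24/7 ≈ -3.4286)
Y*c = -6*(-24/7) = 144/7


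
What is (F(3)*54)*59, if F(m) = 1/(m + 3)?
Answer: 531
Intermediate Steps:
F(m) = 1/(3 + m)
(F(3)*54)*59 = (54/(3 + 3))*59 = (54/6)*59 = ((1/6)*54)*59 = 9*59 = 531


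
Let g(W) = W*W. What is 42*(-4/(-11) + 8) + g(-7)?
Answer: 4403/11 ≈ 400.27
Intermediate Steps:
g(W) = W²
42*(-4/(-11) + 8) + g(-7) = 42*(-4/(-11) + 8) + (-7)² = 42*(-1/11*(-4) + 8) + 49 = 42*(4/11 + 8) + 49 = 42*(92/11) + 49 = 3864/11 + 49 = 4403/11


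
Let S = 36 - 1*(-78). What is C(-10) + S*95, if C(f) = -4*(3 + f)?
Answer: 10858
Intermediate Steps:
S = 114 (S = 36 + 78 = 114)
C(f) = -12 - 4*f
C(-10) + S*95 = (-12 - 4*(-10)) + 114*95 = (-12 + 40) + 10830 = 28 + 10830 = 10858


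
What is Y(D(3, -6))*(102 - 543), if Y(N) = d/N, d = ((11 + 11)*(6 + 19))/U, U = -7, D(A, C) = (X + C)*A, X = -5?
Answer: -1050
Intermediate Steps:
D(A, C) = A*(-5 + C) (D(A, C) = (-5 + C)*A = A*(-5 + C))
d = -550/7 (d = ((11 + 11)*(6 + 19))/(-7) = (22*25)*(-⅐) = 550*(-⅐) = -550/7 ≈ -78.571)
Y(N) = -550/(7*N)
Y(D(3, -6))*(102 - 543) = (-550*1/(3*(-5 - 6))/7)*(102 - 543) = -550/(7*(3*(-11)))*(-441) = -550/7/(-33)*(-441) = -550/7*(-1/33)*(-441) = (50/21)*(-441) = -1050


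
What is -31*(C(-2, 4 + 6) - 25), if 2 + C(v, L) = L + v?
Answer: 589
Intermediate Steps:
C(v, L) = -2 + L + v (C(v, L) = -2 + (L + v) = -2 + L + v)
-31*(C(-2, 4 + 6) - 25) = -31*((-2 + (4 + 6) - 2) - 25) = -31*((-2 + 10 - 2) - 25) = -31*(6 - 25) = -31*(-19) = 589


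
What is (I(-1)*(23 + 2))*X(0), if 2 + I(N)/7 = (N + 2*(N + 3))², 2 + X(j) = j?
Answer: -2450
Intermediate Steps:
X(j) = -2 + j
I(N) = -14 + 7*(6 + 3*N)² (I(N) = -14 + 7*(N + 2*(N + 3))² = -14 + 7*(N + 2*(3 + N))² = -14 + 7*(N + (6 + 2*N))² = -14 + 7*(6 + 3*N)²)
(I(-1)*(23 + 2))*X(0) = ((-14 + 63*(2 - 1)²)*(23 + 2))*(-2 + 0) = ((-14 + 63*1²)*25)*(-2) = ((-14 + 63*1)*25)*(-2) = ((-14 + 63)*25)*(-2) = (49*25)*(-2) = 1225*(-2) = -2450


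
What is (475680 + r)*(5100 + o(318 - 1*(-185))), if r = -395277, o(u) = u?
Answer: 450498009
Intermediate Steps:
(475680 + r)*(5100 + o(318 - 1*(-185))) = (475680 - 395277)*(5100 + (318 - 1*(-185))) = 80403*(5100 + (318 + 185)) = 80403*(5100 + 503) = 80403*5603 = 450498009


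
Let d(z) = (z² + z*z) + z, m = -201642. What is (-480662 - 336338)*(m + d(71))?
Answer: 156446513000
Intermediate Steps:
d(z) = z + 2*z² (d(z) = (z² + z²) + z = 2*z² + z = z + 2*z²)
(-480662 - 336338)*(m + d(71)) = (-480662 - 336338)*(-201642 + 71*(1 + 2*71)) = -817000*(-201642 + 71*(1 + 142)) = -817000*(-201642 + 71*143) = -817000*(-201642 + 10153) = -817000*(-191489) = 156446513000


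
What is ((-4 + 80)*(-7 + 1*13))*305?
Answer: 139080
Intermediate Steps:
((-4 + 80)*(-7 + 1*13))*305 = (76*(-7 + 13))*305 = (76*6)*305 = 456*305 = 139080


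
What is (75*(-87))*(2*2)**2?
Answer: -104400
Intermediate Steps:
(75*(-87))*(2*2)**2 = -6525*4**2 = -6525*16 = -104400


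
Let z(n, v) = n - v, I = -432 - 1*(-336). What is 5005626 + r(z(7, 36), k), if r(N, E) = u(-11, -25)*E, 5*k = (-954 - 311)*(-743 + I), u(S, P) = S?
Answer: 2670689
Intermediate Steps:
I = -96 (I = -432 + 336 = -96)
k = 212267 (k = ((-954 - 311)*(-743 - 96))/5 = (-1265*(-839))/5 = (1/5)*1061335 = 212267)
r(N, E) = -11*E
5005626 + r(z(7, 36), k) = 5005626 - 11*212267 = 5005626 - 2334937 = 2670689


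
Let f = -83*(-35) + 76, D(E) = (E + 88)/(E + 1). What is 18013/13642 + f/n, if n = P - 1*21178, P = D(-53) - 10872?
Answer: 27906422551/22736234670 ≈ 1.2274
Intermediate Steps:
D(E) = (88 + E)/(1 + E)
P = -565379/52 (P = (88 - 53)/(1 - 53) - 10872 = 35/(-52) - 10872 = -1/52*35 - 10872 = -35/52 - 10872 = -565379/52 ≈ -10873.)
f = 2981 (f = 2905 + 76 = 2981)
n = -1666635/52 (n = -565379/52 - 1*21178 = -565379/52 - 21178 = -1666635/52 ≈ -32051.)
18013/13642 + f/n = 18013/13642 + 2981/(-1666635/52) = 18013*(1/13642) + 2981*(-52/1666635) = 18013/13642 - 155012/1666635 = 27906422551/22736234670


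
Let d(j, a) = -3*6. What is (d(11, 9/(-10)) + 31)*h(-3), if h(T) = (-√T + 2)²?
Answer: 13 - 52*I*√3 ≈ 13.0 - 90.067*I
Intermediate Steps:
h(T) = (2 - √T)²
d(j, a) = -18
(d(11, 9/(-10)) + 31)*h(-3) = (-18 + 31)*(-2 + √(-3))² = 13*(-2 + I*√3)²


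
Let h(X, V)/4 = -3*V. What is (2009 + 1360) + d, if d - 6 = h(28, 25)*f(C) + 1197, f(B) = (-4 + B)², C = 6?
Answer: 3372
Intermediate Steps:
h(X, V) = -12*V (h(X, V) = 4*(-3*V) = -12*V)
d = 3 (d = 6 + ((-12*25)*(-4 + 6)² + 1197) = 6 + (-300*2² + 1197) = 6 + (-300*4 + 1197) = 6 + (-1200 + 1197) = 6 - 3 = 3)
(2009 + 1360) + d = (2009 + 1360) + 3 = 3369 + 3 = 3372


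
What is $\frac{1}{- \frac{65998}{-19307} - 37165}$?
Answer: $- \frac{19307}{717478657} \approx -2.691 \cdot 10^{-5}$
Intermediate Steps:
$\frac{1}{- \frac{65998}{-19307} - 37165} = \frac{1}{\left(-65998\right) \left(- \frac{1}{19307}\right) - 37165} = \frac{1}{\frac{65998}{19307} - 37165} = \frac{1}{- \frac{717478657}{19307}} = - \frac{19307}{717478657}$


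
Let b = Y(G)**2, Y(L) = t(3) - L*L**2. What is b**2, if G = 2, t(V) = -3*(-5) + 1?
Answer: 4096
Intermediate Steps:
t(V) = 16 (t(V) = 15 + 1 = 16)
Y(L) = 16 - L**3 (Y(L) = 16 - L*L**2 = 16 - L**3)
b = 64 (b = (16 - 1*2**3)**2 = (16 - 1*8)**2 = (16 - 8)**2 = 8**2 = 64)
b**2 = 64**2 = 4096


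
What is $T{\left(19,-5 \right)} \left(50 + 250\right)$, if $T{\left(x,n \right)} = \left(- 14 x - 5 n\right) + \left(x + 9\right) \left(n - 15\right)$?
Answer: $-240300$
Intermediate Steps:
$T{\left(x,n \right)} = - 14 x - 5 n + \left(-15 + n\right) \left(9 + x\right)$ ($T{\left(x,n \right)} = \left(- 14 x - 5 n\right) + \left(9 + x\right) \left(-15 + n\right) = \left(- 14 x - 5 n\right) + \left(-15 + n\right) \left(9 + x\right) = - 14 x - 5 n + \left(-15 + n\right) \left(9 + x\right)$)
$T{\left(19,-5 \right)} \left(50 + 250\right) = \left(-135 - 551 + 4 \left(-5\right) - 95\right) \left(50 + 250\right) = \left(-135 - 551 - 20 - 95\right) 300 = \left(-801\right) 300 = -240300$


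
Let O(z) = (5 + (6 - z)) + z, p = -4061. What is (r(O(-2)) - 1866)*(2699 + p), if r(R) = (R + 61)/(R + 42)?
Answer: 134601012/53 ≈ 2.5396e+6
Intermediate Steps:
O(z) = 11 (O(z) = (11 - z) + z = 11)
r(R) = (61 + R)/(42 + R)
(r(O(-2)) - 1866)*(2699 + p) = ((61 + 11)/(42 + 11) - 1866)*(2699 - 4061) = (72/53 - 1866)*(-1362) = -98826/53*(-1362) = 134601012/53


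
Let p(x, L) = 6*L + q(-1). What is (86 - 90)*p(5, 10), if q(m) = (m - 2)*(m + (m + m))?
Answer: -276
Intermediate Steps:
q(m) = 3*m*(-2 + m) (q(m) = (-2 + m)*(m + 2*m) = (-2 + m)*(3*m) = 3*m*(-2 + m))
p(x, L) = 9 + 6*L (p(x, L) = 6*L + 3*(-1)*(-2 - 1) = 6*L + 3*(-1)*(-3) = 6*L + 9 = 9 + 6*L)
(86 - 90)*p(5, 10) = (86 - 90)*(9 + 6*10) = -4*(9 + 60) = -4*69 = -276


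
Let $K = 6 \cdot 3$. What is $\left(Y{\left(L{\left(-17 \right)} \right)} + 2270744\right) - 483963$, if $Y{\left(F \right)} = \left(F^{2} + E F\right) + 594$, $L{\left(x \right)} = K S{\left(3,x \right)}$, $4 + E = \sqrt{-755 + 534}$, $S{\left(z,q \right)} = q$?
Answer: $1882235 - 306 i \sqrt{221} \approx 1.8822 \cdot 10^{6} - 4549.0 i$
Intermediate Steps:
$K = 18$
$E = -4 + i \sqrt{221}$ ($E = -4 + \sqrt{-755 + 534} = -4 + \sqrt{-221} = -4 + i \sqrt{221} \approx -4.0 + 14.866 i$)
$L{\left(x \right)} = 18 x$
$Y{\left(F \right)} = 594 + F^{2} + F \left(-4 + i \sqrt{221}\right)$ ($Y{\left(F \right)} = \left(F^{2} + \left(-4 + i \sqrt{221}\right) F\right) + 594 = \left(F^{2} + F \left(-4 + i \sqrt{221}\right)\right) + 594 = 594 + F^{2} + F \left(-4 + i \sqrt{221}\right)$)
$\left(Y{\left(L{\left(-17 \right)} \right)} + 2270744\right) - 483963 = \left(\left(594 + \left(18 \left(-17\right)\right)^{2} - 18 \left(-17\right) \left(4 - i \sqrt{221}\right)\right) + 2270744\right) - 483963 = \left(\left(594 + \left(-306\right)^{2} - - 306 \left(4 - i \sqrt{221}\right)\right) + 2270744\right) - 483963 = \left(\left(594 + 93636 + \left(1224 - 306 i \sqrt{221}\right)\right) + 2270744\right) - 483963 = \left(\left(95454 - 306 i \sqrt{221}\right) + 2270744\right) - 483963 = \left(2366198 - 306 i \sqrt{221}\right) - 483963 = 1882235 - 306 i \sqrt{221}$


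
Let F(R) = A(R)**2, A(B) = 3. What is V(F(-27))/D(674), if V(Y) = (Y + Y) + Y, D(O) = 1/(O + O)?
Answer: 36396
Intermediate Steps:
D(O) = 1/(2*O)
F(R) = 9 (F(R) = 3**2 = 9)
V(Y) = 3*Y (V(Y) = 2*Y + Y = 3*Y)
V(F(-27))/D(674) = (3*9)/(((1/2)/674)) = 27/(((1/2)*(1/674))) = 27/(1/1348) = 27*1348 = 36396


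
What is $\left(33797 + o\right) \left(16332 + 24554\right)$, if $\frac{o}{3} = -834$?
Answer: $1279527370$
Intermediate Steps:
$o = -2502$ ($o = 3 \left(-834\right) = -2502$)
$\left(33797 + o\right) \left(16332 + 24554\right) = \left(33797 - 2502\right) \left(16332 + 24554\right) = 31295 \cdot 40886 = 1279527370$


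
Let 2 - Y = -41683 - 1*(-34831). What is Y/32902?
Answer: 3427/16451 ≈ 0.20832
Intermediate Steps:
Y = 6854 (Y = 2 - (-41683 - 1*(-34831)) = 2 - (-41683 + 34831) = 2 - 1*(-6852) = 2 + 6852 = 6854)
Y/32902 = 6854/32902 = 6854*(1/32902) = 3427/16451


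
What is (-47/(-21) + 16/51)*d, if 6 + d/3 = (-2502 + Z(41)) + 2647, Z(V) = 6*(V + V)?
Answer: 574841/119 ≈ 4830.6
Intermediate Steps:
Z(V) = 12*V (Z(V) = 6*(2*V) = 12*V)
d = 1893 (d = -18 + 3*((-2502 + 12*41) + 2647) = -18 + 3*((-2502 + 492) + 2647) = -18 + 3*(-2010 + 2647) = -18 + 3*637 = -18 + 1911 = 1893)
(-47/(-21) + 16/51)*d = (-47/(-21) + 16/51)*1893 = (-47*(-1/21) + 16*(1/51))*1893 = (47/21 + 16/51)*1893 = (911/357)*1893 = 574841/119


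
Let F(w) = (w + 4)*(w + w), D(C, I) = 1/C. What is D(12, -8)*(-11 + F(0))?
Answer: -11/12 ≈ -0.91667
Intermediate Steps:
F(w) = 2*w*(4 + w) (F(w) = (4 + w)*(2*w) = 2*w*(4 + w))
D(12, -8)*(-11 + F(0)) = (-11 + 2*0*(4 + 0))/12 = (-11 + 2*0*4)/12 = (-11 + 0)/12 = (1/12)*(-11) = -11/12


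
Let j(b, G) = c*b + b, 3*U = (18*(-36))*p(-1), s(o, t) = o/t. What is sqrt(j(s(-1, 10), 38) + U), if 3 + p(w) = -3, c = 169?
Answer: sqrt(1279) ≈ 35.763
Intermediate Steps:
p(w) = -6 (p(w) = -3 - 3 = -6)
U = 1296 (U = ((18*(-36))*(-6))/3 = (-648*(-6))/3 = (1/3)*3888 = 1296)
j(b, G) = 170*b (j(b, G) = 169*b + b = 170*b)
sqrt(j(s(-1, 10), 38) + U) = sqrt(170*(-1/10) + 1296) = sqrt(-17 + 1296) = sqrt(1279)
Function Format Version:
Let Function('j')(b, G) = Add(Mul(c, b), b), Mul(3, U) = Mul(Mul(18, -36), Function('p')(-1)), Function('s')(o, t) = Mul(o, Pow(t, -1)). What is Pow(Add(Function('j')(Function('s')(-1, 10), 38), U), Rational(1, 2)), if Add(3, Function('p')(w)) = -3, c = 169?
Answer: Pow(1279, Rational(1, 2)) ≈ 35.763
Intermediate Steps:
Function('p')(w) = -6 (Function('p')(w) = Add(-3, -3) = -6)
U = 1296 (U = Mul(Rational(1, 3), Mul(Mul(18, -36), -6)) = Mul(Rational(1, 3), Mul(-648, -6)) = Mul(Rational(1, 3), 3888) = 1296)
Function('j')(b, G) = Mul(170, b) (Function('j')(b, G) = Add(Mul(169, b), b) = Mul(170, b))
Pow(Add(Function('j')(Function('s')(-1, 10), 38), U), Rational(1, 2)) = Pow(Add(Mul(170, Mul(-1, Pow(10, -1))), 1296), Rational(1, 2)) = Pow(Add(Mul(170, Mul(-1, Rational(1, 10))), 1296), Rational(1, 2)) = Pow(Add(Mul(170, Rational(-1, 10)), 1296), Rational(1, 2)) = Pow(Add(-17, 1296), Rational(1, 2)) = Pow(1279, Rational(1, 2))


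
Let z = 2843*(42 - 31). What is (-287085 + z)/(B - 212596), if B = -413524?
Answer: 63953/156530 ≈ 0.40857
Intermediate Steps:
z = 31273 (z = 2843*11 = 31273)
(-287085 + z)/(B - 212596) = (-287085 + 31273)/(-413524 - 212596) = -255812/(-626120) = -255812*(-1/626120) = 63953/156530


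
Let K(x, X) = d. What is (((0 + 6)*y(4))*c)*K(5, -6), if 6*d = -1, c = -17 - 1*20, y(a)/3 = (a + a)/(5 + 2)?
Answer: 888/7 ≈ 126.86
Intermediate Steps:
y(a) = 6*a/7 (y(a) = 3*((a + a)/(5 + 2)) = 3*((2*a)/7) = 3*((2*a)*(1/7)) = 3*(2*a/7) = 6*a/7)
c = -37 (c = -17 - 20 = -37)
d = -1/6 (d = (1/6)*(-1) = -1/6 ≈ -0.16667)
K(x, X) = -1/6
(((0 + 6)*y(4))*c)*K(5, -6) = (((0 + 6)*((6/7)*4))*(-37))*(-1/6) = ((6*(24/7))*(-37))*(-1/6) = ((144/7)*(-37))*(-1/6) = -5328/7*(-1/6) = 888/7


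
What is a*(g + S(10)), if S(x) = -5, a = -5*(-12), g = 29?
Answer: 1440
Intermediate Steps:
a = 60
a*(g + S(10)) = 60*(29 - 5) = 60*24 = 1440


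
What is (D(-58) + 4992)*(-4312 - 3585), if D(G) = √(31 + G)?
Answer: -39421824 - 23691*I*√3 ≈ -3.9422e+7 - 41034.0*I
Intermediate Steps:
(D(-58) + 4992)*(-4312 - 3585) = (√(31 - 58) + 4992)*(-4312 - 3585) = (√(-27) + 4992)*(-7897) = (3*I*√3 + 4992)*(-7897) = (4992 + 3*I*√3)*(-7897) = -39421824 - 23691*I*√3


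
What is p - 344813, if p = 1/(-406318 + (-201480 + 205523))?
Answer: -138709649576/402275 ≈ -3.4481e+5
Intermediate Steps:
p = -1/402275 (p = 1/(-406318 + 4043) = 1/(-402275) = -1/402275 ≈ -2.4859e-6)
p - 344813 = -1/402275 - 344813 = -138709649576/402275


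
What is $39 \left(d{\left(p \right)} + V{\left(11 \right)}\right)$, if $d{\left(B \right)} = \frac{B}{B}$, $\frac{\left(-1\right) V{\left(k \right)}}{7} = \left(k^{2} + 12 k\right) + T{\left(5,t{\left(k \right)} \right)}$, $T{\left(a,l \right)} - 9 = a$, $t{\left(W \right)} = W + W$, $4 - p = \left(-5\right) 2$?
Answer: $-72852$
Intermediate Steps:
$p = 14$ ($p = 4 - \left(-5\right) 2 = 4 - -10 = 4 + 10 = 14$)
$t{\left(W \right)} = 2 W$
$T{\left(a,l \right)} = 9 + a$
$V{\left(k \right)} = -98 - 84 k - 7 k^{2}$ ($V{\left(k \right)} = - 7 \left(\left(k^{2} + 12 k\right) + \left(9 + 5\right)\right) = - 7 \left(\left(k^{2} + 12 k\right) + 14\right) = - 7 \left(14 + k^{2} + 12 k\right) = -98 - 84 k - 7 k^{2}$)
$d{\left(B \right)} = 1$
$39 \left(d{\left(p \right)} + V{\left(11 \right)}\right) = 39 \left(1 - \left(1022 + 847\right)\right) = 39 \left(1 - 1869\right) = 39 \left(-1868\right) = -72852$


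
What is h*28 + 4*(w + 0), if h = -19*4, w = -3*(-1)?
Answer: -2116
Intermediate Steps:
w = 3
h = -76
h*28 + 4*(w + 0) = -76*28 + 4*(3 + 0) = -2128 + 4*3 = -2128 + 12 = -2116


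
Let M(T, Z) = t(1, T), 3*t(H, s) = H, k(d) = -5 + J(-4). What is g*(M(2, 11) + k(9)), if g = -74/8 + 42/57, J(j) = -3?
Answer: 14881/228 ≈ 65.268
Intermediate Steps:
g = -647/76 (g = -74*1/8 + 42*(1/57) = -37/4 + 14/19 = -647/76 ≈ -8.5132)
k(d) = -8 (k(d) = -5 - 3 = -8)
t(H, s) = H/3
M(T, Z) = 1/3 (M(T, Z) = (1/3)*1 = 1/3)
g*(M(2, 11) + k(9)) = -647*(1/3 - 8)/76 = -647/76*(-23/3) = 14881/228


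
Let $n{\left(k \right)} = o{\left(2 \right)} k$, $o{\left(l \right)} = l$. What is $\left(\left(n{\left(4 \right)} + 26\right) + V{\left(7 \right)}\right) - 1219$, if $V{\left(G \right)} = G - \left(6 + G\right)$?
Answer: $-1191$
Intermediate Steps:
$V{\left(G \right)} = -6$
$n{\left(k \right)} = 2 k$
$\left(\left(n{\left(4 \right)} + 26\right) + V{\left(7 \right)}\right) - 1219 = \left(\left(2 \cdot 4 + 26\right) - 6\right) - 1219 = \left(\left(8 + 26\right) - 6\right) - 1219 = \left(34 - 6\right) - 1219 = 28 - 1219 = -1191$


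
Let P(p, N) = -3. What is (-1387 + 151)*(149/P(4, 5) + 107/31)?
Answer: 1770776/31 ≈ 57122.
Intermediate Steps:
(-1387 + 151)*(149/P(4, 5) + 107/31) = (-1387 + 151)*(149/(-3) + 107/31) = -1236*(149*(-1/3) + 107*(1/31)) = -1236*(-149/3 + 107/31) = -1236*(-4298/93) = 1770776/31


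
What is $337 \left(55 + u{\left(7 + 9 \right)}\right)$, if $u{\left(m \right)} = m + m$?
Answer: $29319$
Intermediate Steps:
$u{\left(m \right)} = 2 m$
$337 \left(55 + u{\left(7 + 9 \right)}\right) = 337 \left(55 + 2 \left(7 + 9\right)\right) = 337 \left(55 + 2 \cdot 16\right) = 337 \left(55 + 32\right) = 337 \cdot 87 = 29319$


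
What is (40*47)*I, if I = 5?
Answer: 9400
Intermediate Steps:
(40*47)*I = (40*47)*5 = 1880*5 = 9400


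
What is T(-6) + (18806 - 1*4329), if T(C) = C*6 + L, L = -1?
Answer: 14440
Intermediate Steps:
T(C) = -1 + 6*C (T(C) = C*6 - 1 = 6*C - 1 = -1 + 6*C)
T(-6) + (18806 - 1*4329) = (-1 + 6*(-6)) + (18806 - 1*4329) = (-1 - 36) + (18806 - 4329) = -37 + 14477 = 14440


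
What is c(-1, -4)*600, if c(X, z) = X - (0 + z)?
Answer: 1800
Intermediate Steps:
c(X, z) = X - z
c(-1, -4)*600 = (-1 - 1*(-4))*600 = (-1 + 4)*600 = 3*600 = 1800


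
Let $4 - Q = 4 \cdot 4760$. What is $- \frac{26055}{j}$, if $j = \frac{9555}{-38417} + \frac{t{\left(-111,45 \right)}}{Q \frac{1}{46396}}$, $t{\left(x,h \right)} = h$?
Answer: $\frac{317569635711}{1339827832} \approx 237.02$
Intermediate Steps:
$Q = -19036$ ($Q = 4 - 4 \cdot 4760 = 4 - 19040 = -19036$)
$j = - \frac{20097417480}{182826503}$ ($j = \frac{9555}{-38417} + \frac{45}{\left(-19036\right) \frac{1}{46396}} = 9555 \left(- \frac{1}{38417}\right) + \frac{45}{\left(-19036\right) \frac{1}{46396}} = - \frac{9555}{38417} + \frac{45}{- \frac{4759}{11599}} = - \frac{9555}{38417} + 45 \left(- \frac{11599}{4759}\right) = - \frac{9555}{38417} - \frac{521955}{4759} = - \frac{20097417480}{182826503} \approx -109.93$)
$- \frac{26055}{j} = - \frac{26055}{- \frac{20097417480}{182826503}} = \left(-26055\right) \left(- \frac{182826503}{20097417480}\right) = \frac{317569635711}{1339827832}$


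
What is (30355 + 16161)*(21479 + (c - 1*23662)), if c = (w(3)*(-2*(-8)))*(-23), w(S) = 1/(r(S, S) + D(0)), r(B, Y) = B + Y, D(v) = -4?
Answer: -110103372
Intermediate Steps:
w(S) = 1/(-4 + 2*S) (w(S) = 1/((S + S) - 4) = 1/(2*S - 4) = 1/(-4 + 2*S))
c = -184 (c = ((1/(2*(-2 + 3)))*(-2*(-8)))*(-23) = (((½)/1)*16)*(-23) = (((½)*1)*16)*(-23) = ((½)*16)*(-23) = 8*(-23) = -184)
(30355 + 16161)*(21479 + (c - 1*23662)) = (30355 + 16161)*(21479 + (-184 - 1*23662)) = 46516*(21479 + (-184 - 23662)) = 46516*(21479 - 23846) = 46516*(-2367) = -110103372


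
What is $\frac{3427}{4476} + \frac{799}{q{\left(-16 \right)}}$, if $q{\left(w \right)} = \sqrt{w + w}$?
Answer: $\frac{3427}{4476} - \frac{799 i \sqrt{2}}{8} \approx 0.76564 - 141.24 i$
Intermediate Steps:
$q{\left(w \right)} = \sqrt{2} \sqrt{w}$ ($q{\left(w \right)} = \sqrt{2 w} = \sqrt{2} \sqrt{w}$)
$\frac{3427}{4476} + \frac{799}{q{\left(-16 \right)}} = \frac{3427}{4476} + \frac{799}{\sqrt{2} \sqrt{-16}} = 3427 \cdot \frac{1}{4476} + \frac{799}{\sqrt{2} \cdot 4 i} = \frac{3427}{4476} + \frac{799}{4 i \sqrt{2}} = \frac{3427}{4476} + 799 \left(- \frac{i \sqrt{2}}{8}\right) = \frac{3427}{4476} - \frac{799 i \sqrt{2}}{8}$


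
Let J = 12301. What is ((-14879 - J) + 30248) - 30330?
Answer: -27262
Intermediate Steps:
((-14879 - J) + 30248) - 30330 = ((-14879 - 1*12301) + 30248) - 30330 = ((-14879 - 12301) + 30248) - 30330 = (-27180 + 30248) - 30330 = 3068 - 30330 = -27262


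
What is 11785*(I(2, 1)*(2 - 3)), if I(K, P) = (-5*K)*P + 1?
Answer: 106065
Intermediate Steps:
I(K, P) = 1 - 5*K*P (I(K, P) = -5*K*P + 1 = 1 - 5*K*P)
11785*(I(2, 1)*(2 - 3)) = 11785*((1 - 5*2*1)*(2 - 3)) = 11785*((1 - 10)*(-1)) = 11785*(-9*(-1)) = 11785*9 = 106065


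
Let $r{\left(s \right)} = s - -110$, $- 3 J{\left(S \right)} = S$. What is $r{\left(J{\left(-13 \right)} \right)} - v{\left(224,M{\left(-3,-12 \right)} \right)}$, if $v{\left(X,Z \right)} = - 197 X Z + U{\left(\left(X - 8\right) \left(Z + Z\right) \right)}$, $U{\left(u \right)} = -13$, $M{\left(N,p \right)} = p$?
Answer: $- \frac{1588226}{3} \approx -5.2941 \cdot 10^{5}$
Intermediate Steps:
$J{\left(S \right)} = - \frac{S}{3}$
$v{\left(X,Z \right)} = -13 - 197 X Z$ ($v{\left(X,Z \right)} = - 197 X Z - 13 = -13 - 197 X Z$)
$r{\left(s \right)} = 110 + s$ ($r{\left(s \right)} = s + 110 = 110 + s$)
$r{\left(J{\left(-13 \right)} \right)} - v{\left(224,M{\left(-3,-12 \right)} \right)} = \left(110 - - \frac{13}{3}\right) - \left(-13 - 44128 \left(-12\right)\right) = \left(110 + \frac{13}{3}\right) - \left(-13 + 529536\right) = \frac{343}{3} - 529523 = - \frac{1588226}{3}$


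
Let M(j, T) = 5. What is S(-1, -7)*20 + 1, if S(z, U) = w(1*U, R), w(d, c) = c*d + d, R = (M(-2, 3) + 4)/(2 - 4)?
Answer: 491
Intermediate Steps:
R = -9/2 (R = (5 + 4)/(2 - 4) = 9/(-2) = 9*(-1/2) = -9/2 ≈ -4.5000)
w(d, c) = d + c*d
S(z, U) = -7*U/2 (S(z, U) = (1*U)*(1 - 9/2) = U*(-7/2) = -7*U/2)
S(-1, -7)*20 + 1 = -7/2*(-7)*20 + 1 = (49/2)*20 + 1 = 490 + 1 = 491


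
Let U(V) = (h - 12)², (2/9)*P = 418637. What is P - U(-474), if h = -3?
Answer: 3767283/2 ≈ 1.8836e+6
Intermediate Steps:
P = 3767733/2 (P = (9/2)*418637 = 3767733/2 ≈ 1.8839e+6)
U(V) = 225 (U(V) = (-3 - 12)² = (-15)² = 225)
P - U(-474) = 3767733/2 - 1*225 = 3767733/2 - 225 = 3767283/2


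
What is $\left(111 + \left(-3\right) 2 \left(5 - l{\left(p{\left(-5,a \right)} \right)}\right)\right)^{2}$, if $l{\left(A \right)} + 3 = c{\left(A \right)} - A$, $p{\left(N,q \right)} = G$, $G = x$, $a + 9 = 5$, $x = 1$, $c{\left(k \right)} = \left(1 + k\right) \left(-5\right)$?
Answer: $9$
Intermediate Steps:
$c{\left(k \right)} = -5 - 5 k$
$a = -4$ ($a = -9 + 5 = -4$)
$G = 1$
$p{\left(N,q \right)} = 1$
$l{\left(A \right)} = -8 - 6 A$ ($l{\left(A \right)} = -3 - \left(5 + 6 A\right) = -8 - 6 A$)
$\left(111 + \left(-3\right) 2 \left(5 - l{\left(p{\left(-5,a \right)} \right)}\right)\right)^{2} = \left(111 + \left(-3\right) 2 \left(5 - \left(-8 - 6\right)\right)\right)^{2} = \left(111 - 6 \left(5 - \left(-8 - 6\right)\right)\right)^{2} = \left(111 - 6 \left(5 - -14\right)\right)^{2} = \left(111 - 6 \left(5 + 14\right)\right)^{2} = \left(111 - 114\right)^{2} = \left(-3\right)^{2} = 9$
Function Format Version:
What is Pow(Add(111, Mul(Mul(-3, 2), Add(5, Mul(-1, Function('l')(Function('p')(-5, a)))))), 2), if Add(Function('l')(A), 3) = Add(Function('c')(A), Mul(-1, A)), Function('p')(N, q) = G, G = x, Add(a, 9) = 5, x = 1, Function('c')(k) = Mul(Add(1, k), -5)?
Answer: 9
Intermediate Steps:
Function('c')(k) = Add(-5, Mul(-5, k))
a = -4 (a = Add(-9, 5) = -4)
G = 1
Function('p')(N, q) = 1
Function('l')(A) = Add(-8, Mul(-6, A)) (Function('l')(A) = Add(-3, Add(Add(-5, Mul(-5, A)), Mul(-1, A))) = Add(-3, Add(-5, Mul(-6, A))) = Add(-8, Mul(-6, A)))
Pow(Add(111, Mul(Mul(-3, 2), Add(5, Mul(-1, Function('l')(Function('p')(-5, a)))))), 2) = Pow(Add(111, Mul(Mul(-3, 2), Add(5, Mul(-1, Add(-8, Mul(-6, 1)))))), 2) = Pow(Add(111, Mul(-6, Add(5, Mul(-1, Add(-8, -6))))), 2) = Pow(Add(111, Mul(-6, Add(5, Mul(-1, -14)))), 2) = Pow(Add(111, Mul(-6, Add(5, 14))), 2) = Pow(Add(111, Mul(-6, 19)), 2) = Pow(Add(111, -114), 2) = Pow(-3, 2) = 9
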